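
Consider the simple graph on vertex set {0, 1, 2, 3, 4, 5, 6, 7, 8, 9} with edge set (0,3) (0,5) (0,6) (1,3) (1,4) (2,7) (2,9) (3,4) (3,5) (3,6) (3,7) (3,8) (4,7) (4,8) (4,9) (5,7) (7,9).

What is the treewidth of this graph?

A width-2 tree decomposition is:
Bags: B1 = {0, 3, 5}  B2 = {3, 5, 7}  B3 = {3, 4, 7}  B4 = {4, 7, 9}  B5 = {1, 3, 4}  B6 = {2, 7, 9}  B7 = {3, 4, 8}  B8 = {0, 3, 6}
Tree: B1–B2, B2–B3, B3–B4, B3–B5, B4–B6, B3–B7, B1–B8
The largest bag has 3 vertices, giving width 2; this decomposition certifies tw(G) ≤ 2. Conversely, {2, 7, 9} is a clique of size 3, and the vertices of any clique must share a bag in every tree decomposition; so some bag has ≥ 3 vertices and tw(G) ≥ 2. Combining the bounds, tw(G) = 2.

2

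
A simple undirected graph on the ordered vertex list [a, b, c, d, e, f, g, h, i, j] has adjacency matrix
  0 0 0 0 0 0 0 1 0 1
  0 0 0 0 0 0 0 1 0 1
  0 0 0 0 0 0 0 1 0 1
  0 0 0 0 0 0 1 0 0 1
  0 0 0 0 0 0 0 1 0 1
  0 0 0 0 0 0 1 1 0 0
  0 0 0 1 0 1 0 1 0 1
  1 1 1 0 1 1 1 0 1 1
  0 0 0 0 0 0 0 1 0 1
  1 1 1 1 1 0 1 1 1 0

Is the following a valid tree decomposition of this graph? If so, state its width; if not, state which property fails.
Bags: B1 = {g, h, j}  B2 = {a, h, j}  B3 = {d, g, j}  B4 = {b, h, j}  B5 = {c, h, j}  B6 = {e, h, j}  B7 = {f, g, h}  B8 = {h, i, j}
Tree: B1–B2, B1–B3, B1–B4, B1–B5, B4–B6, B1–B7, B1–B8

Every vertex of G appears in some bag (union = {a, b, c, d, e, f, g, h, i, j}); every edge is covered by a bag; and for each vertex v the set of bags containing v is connected in the bag tree. The decomposition is therefore valid. The largest bag has 3 vertices, so the width is 2.

Yes; width 2.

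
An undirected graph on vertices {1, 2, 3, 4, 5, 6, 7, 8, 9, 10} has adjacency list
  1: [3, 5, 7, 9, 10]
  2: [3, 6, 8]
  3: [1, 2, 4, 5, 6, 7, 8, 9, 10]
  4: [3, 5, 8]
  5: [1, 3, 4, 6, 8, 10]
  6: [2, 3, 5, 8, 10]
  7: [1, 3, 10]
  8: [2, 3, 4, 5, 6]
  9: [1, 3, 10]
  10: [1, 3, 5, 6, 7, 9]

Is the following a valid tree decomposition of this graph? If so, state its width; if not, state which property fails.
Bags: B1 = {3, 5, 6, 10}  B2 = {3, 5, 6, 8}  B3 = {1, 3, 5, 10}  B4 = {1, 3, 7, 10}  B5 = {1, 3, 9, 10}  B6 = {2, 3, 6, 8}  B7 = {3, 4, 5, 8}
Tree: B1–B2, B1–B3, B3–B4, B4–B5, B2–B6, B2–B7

Checking the three conditions: (i) the bags cover all of {1, 2, 3, 4, 5, 6, 7, 8, 9, 10}; (ii) for each edge, some bag contains both endpoints; (iii) the bags containing any fixed vertex form a subtree. All hold, so the decomposition is valid with width 4 − 1 = 3.

Yes; width 3.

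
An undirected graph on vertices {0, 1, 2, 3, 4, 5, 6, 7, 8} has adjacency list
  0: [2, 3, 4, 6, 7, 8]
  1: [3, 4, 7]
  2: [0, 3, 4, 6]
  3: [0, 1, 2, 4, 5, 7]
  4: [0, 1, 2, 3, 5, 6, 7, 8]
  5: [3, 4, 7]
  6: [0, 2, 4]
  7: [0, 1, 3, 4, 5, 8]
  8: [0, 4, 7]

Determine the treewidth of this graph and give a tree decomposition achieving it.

Treewidth 3.
One optimal decomposition is:
Bags: B1 = {0, 2, 3, 4}  B2 = {0, 2, 4, 6}  B3 = {0, 3, 4, 7}  B4 = {3, 4, 5, 7}  B5 = {0, 4, 7, 8}  B6 = {1, 3, 4, 7}
Tree: B1–B2, B1–B3, B3–B4, B3–B5, B4–B6

Every bag has size at most 4, so the width is 4 − 1 = 3 and tw(G) ≤ 3. Conversely, {0, 4, 7, 8} is a clique of size 4, and the vertices of any clique must share a bag in every tree decomposition; so some bag has ≥ 4 vertices and tw(G) ≥ 3. The upper and lower bounds meet at 3, so that is the treewidth.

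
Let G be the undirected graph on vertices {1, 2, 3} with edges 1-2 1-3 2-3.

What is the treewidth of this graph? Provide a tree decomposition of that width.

Treewidth 2.
One such decomposition:
Bags: B1 = {1, 2, 3}
Tree: (single bag)

A single bag containing all 3 vertices is trivially a valid decomposition of width 2. On the other hand G contains the 3-clique {1, 2, 3}. A clique must lie in a single bag of any decomposition, so no decomposition can have width below 2. Therefore the treewidth is 2.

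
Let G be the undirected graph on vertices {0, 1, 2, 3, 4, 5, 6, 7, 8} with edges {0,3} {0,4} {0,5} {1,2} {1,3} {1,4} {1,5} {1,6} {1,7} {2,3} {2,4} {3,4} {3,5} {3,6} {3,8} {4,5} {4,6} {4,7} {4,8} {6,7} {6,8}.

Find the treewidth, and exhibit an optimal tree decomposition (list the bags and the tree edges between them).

Each bag holds 4 vertices, so the decomposition has width 3, which upper-bounds the treewidth. Conversely, {0, 3, 4, 5} is a clique of size 4, and the vertices of any clique must share a bag in every tree decomposition; so some bag has ≥ 4 vertices and tw(G) ≥ 3. Hence tw(G) = 3 exactly.

Treewidth 3.
One such decomposition:
Bags: B1 = {1, 3, 4, 6}  B2 = {1, 3, 4, 5}  B3 = {0, 3, 4, 5}  B4 = {1, 2, 3, 4}  B5 = {1, 4, 6, 7}  B6 = {3, 4, 6, 8}
Tree: B1–B2, B2–B3, B2–B4, B1–B5, B1–B6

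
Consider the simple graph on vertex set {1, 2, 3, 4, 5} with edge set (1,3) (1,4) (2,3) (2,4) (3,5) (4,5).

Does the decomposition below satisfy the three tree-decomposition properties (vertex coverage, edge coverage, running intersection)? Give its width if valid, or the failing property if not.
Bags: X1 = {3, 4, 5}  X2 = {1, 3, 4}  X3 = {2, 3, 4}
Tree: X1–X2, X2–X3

Every vertex of G appears in some bag (union = {1, 2, 3, 4, 5}); every edge is covered by a bag; and for each vertex v the set of bags containing v is connected in the bag tree. The decomposition is therefore valid. The largest bag has 3 vertices, so the width is 2.

Yes; width 2.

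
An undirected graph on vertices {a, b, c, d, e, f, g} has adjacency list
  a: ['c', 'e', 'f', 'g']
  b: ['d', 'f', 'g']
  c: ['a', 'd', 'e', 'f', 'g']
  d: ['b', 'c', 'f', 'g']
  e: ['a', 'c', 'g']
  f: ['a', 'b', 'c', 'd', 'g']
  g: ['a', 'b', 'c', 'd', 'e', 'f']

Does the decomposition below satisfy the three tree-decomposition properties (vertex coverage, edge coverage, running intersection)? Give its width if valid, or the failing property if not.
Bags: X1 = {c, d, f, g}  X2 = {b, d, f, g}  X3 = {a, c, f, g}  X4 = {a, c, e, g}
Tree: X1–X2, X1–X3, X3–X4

Yes; width 3.

Vertex coverage: the bags together contain {a, b, c, d, e, f, g}, the full vertex set. Edge coverage: each edge of G has both endpoints in at least one bag. Running intersection: for every vertex, the bags containing it form a connected subtree. All three properties hold, so this is a valid tree decomposition of width max|bag| − 1 = 3, and hence tw(G) ≤ 3.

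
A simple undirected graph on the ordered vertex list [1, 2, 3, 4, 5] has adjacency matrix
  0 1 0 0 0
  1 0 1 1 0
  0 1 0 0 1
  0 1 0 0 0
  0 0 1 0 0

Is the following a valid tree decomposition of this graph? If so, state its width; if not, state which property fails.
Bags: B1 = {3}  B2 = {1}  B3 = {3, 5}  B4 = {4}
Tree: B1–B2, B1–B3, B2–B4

A tree decomposition must satisfy three properties: every vertex lies in some bag; for every edge, both endpoints lie together in some bag; and for every vertex, the bags containing it form a connected subtree. Here vertex 2 appears in no bag, so the decomposition is invalid.

No — vertex 2 appears in no bag.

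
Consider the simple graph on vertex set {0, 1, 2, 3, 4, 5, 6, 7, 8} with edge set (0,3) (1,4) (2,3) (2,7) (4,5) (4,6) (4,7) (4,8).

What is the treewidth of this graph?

1

A width-1 tree decomposition is:
Bags: B1 = {4, 7}  B2 = {4, 6}  B3 = {2, 7}  B4 = {2, 3}  B5 = {4, 8}  B6 = {4, 5}  B7 = {0, 3}  B8 = {1, 4}
Tree: B1–B2, B1–B3, B3–B4, B1–B5, B5–B6, B4–B7, B1–B8
The largest bag has 2 vertices, giving width 1; this decomposition certifies tw(G) ≤ 1. Since G has at least one edge (e.g. 4–7), it is not an edgeless graph, so tw(G) ≥ 1. The upper and lower bounds meet at 1, so that is the treewidth.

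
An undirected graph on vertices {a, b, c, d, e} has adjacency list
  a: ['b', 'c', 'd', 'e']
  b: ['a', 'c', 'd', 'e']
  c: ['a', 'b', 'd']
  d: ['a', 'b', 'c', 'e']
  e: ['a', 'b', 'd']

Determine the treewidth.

3

A width-3 tree decomposition is:
Bags: B1 = {a, b, d, e}  B2 = {a, b, c, d}
Tree: B1–B2
The largest bag has 4 vertices, giving width 3; this decomposition certifies tw(G) ≤ 3. On the other hand G contains the 4-clique {a, b, d, e}. A clique must lie in a single bag of any decomposition, so no decomposition can have width below 3. Therefore the treewidth is 3.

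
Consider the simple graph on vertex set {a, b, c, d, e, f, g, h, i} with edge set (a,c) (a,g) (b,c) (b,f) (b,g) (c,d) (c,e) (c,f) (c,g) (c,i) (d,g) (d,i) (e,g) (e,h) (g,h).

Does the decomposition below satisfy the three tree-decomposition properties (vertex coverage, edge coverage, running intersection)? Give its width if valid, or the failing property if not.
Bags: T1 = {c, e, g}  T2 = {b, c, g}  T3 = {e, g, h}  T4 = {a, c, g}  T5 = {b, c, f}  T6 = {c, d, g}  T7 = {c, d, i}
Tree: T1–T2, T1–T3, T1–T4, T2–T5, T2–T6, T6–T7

Every vertex of G appears in some bag (union = {a, b, c, d, e, f, g, h, i}); every edge is covered by a bag; and for each vertex v the set of bags containing v is connected in the bag tree. The decomposition is therefore valid. The largest bag has 3 vertices, so the width is 2.

Yes; width 2.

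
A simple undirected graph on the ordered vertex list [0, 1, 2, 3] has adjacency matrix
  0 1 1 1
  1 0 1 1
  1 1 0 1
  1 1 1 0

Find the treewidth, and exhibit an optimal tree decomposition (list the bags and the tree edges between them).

Treewidth 3.
One such decomposition:
Bags: B1 = {0, 1, 2, 3}
Tree: (single bag)

With just one bag of size 4, the width is 4 − 1 = 3, so tw(G) ≤ 3. Conversely, {0, 1, 2, 3} is a clique of size 4, and the vertices of any clique must share a bag in every tree decomposition; so some bag has ≥ 4 vertices and tw(G) ≥ 3. Therefore the treewidth is 3.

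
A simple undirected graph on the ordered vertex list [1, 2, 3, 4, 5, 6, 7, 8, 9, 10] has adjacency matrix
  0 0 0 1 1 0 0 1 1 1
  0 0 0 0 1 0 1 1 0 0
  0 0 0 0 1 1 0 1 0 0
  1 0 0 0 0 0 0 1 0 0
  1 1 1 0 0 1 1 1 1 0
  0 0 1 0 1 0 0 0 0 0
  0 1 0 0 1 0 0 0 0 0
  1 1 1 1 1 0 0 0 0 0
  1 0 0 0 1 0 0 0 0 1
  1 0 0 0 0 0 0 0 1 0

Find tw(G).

A width-2 tree decomposition is:
Bags: B1 = {1, 5, 8}  B2 = {2, 5, 8}  B3 = {1, 4, 8}  B4 = {1, 5, 9}  B5 = {2, 5, 7}  B6 = {3, 5, 8}  B7 = {1, 9, 10}  B8 = {3, 5, 6}
Tree: B1–B2, B1–B3, B1–B4, B2–B5, B2–B6, B4–B7, B6–B8
Every bag has size at most 3, so the width is 3 − 1 = 2 and tw(G) ≤ 2. Conversely, {1, 9, 10} is a clique of size 3, and the vertices of any clique must share a bag in every tree decomposition; so some bag has ≥ 3 vertices and tw(G) ≥ 2. The upper and lower bounds meet at 2, so that is the treewidth.

2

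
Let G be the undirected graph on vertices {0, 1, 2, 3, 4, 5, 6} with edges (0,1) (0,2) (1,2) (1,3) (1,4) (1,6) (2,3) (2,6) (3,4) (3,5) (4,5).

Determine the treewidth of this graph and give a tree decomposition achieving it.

Each bag holds 3 vertices, so the decomposition has width 2, which upper-bounds the treewidth. On the other hand G contains the 3-clique {0, 1, 2}. A clique must lie in a single bag of any decomposition, so no decomposition can have width below 2. Combining the bounds, tw(G) = 2.

Treewidth 2.
One optimal decomposition is:
Bags: B1 = {0, 1, 2}  B2 = {1, 2, 6}  B3 = {1, 2, 3}  B4 = {1, 3, 4}  B5 = {3, 4, 5}
Tree: B1–B2, B2–B3, B3–B4, B4–B5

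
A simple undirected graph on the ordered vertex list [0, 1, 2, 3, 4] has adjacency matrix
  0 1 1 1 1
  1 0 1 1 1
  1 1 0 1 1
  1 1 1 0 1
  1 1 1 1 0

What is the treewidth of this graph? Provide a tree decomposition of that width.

Treewidth 4.
One such decomposition:
Bags: B1 = {0, 1, 2, 3, 4}
Tree: (single bag)

A single bag containing all 5 vertices is trivially a valid decomposition of width 4. On the other hand G contains the 5-clique {0, 1, 2, 3, 4}. A clique must lie in a single bag of any decomposition, so no decomposition can have width below 4. Therefore the treewidth is 4.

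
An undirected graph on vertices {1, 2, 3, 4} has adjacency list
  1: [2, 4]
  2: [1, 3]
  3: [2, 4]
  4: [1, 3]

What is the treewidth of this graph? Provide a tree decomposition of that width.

Every bag has size at most 3, so the width is 3 − 1 = 2 and tw(G) ≤ 2. Since 2–3–4–1–2 is a cycle in G, G is not acyclic. Forests are exactly the graphs of treewidth ≤ 1, so tw(G) ≥ 2. Therefore the treewidth is 2.

Treewidth 2.
One such decomposition:
Bags: B1 = {2, 3, 4}  B2 = {1, 2, 4}
Tree: B1–B2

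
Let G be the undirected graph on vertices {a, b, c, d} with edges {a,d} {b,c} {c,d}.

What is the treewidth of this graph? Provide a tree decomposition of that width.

Each bag holds 2 vertices, so the decomposition has width 1, which upper-bounds the treewidth. Since G has at least one edge (e.g. b–c), it is not an edgeless graph, so tw(G) ≥ 1. Hence tw(G) = 1 exactly.

Treewidth 1.
One optimal decomposition is:
Bags: B1 = {b, c}  B2 = {c, d}  B3 = {a, d}
Tree: B1–B2, B2–B3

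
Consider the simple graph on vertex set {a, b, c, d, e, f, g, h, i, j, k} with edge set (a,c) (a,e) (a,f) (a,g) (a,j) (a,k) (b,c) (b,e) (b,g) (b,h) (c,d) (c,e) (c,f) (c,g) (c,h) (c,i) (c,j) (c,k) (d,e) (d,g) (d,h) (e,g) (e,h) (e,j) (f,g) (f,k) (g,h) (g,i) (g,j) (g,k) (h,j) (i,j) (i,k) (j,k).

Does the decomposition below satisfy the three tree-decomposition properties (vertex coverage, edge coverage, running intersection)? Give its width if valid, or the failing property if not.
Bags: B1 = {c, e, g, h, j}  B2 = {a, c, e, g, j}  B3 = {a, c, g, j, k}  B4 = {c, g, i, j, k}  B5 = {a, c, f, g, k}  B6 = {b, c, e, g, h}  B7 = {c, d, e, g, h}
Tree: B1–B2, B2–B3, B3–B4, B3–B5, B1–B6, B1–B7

Yes; width 4.

Every vertex of G appears in some bag (union = {a, b, c, d, e, f, g, h, i, j, k}); every edge is covered by a bag; and for each vertex v the set of bags containing v is connected in the bag tree. The decomposition is therefore valid. The largest bag has 5 vertices, so the width is 4.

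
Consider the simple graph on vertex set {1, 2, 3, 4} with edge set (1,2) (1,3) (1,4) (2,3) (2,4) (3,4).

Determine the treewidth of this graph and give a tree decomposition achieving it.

A single bag containing all 4 vertices is trivially a valid decomposition of width 3. Conversely, {1, 2, 3, 4} is a clique of size 4, and the vertices of any clique must share a bag in every tree decomposition; so some bag has ≥ 4 vertices and tw(G) ≥ 3. Therefore the treewidth is 3.

Treewidth 3.
Bags: B1 = {1, 2, 3, 4}
Tree: (single bag)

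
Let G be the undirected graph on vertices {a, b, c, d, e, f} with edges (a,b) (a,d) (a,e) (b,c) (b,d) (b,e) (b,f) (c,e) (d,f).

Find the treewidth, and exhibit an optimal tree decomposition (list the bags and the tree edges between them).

Treewidth 2.
One optimal decomposition is:
Bags: B1 = {a, b, e}  B2 = {a, b, d}  B3 = {b, c, e}  B4 = {b, d, f}
Tree: B1–B2, B1–B3, B2–B4

Every bag has size at most 3, so the width is 3 − 1 = 2 and tw(G) ≤ 2. On the other hand G contains the 3-clique {b, d, f}. A clique must lie in a single bag of any decomposition, so no decomposition can have width below 2. Hence tw(G) = 2 exactly.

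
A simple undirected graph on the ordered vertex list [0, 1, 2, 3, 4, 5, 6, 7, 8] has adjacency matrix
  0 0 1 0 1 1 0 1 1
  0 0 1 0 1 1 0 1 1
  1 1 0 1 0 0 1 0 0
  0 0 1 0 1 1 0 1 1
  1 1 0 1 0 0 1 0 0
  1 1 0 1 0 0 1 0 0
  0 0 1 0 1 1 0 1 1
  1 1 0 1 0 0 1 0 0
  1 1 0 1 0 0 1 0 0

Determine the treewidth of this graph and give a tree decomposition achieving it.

Each bag holds 5 vertices, so the decomposition has width 4, which upper-bounds the treewidth. For the lower bound: the 5 vertex sets {3,4}, {1,7}, {0,8}, {6}, {5} are disjoint, each induces a connected subgraph, and every pair is joined by at least one edge of G. Contracting each set to a single vertex therefore yields K_{5} as a minor, and since treewidth is minor-monotone, tw(G) ≥ tw(K_{5}) = 4. The upper and lower bounds meet at 4, so that is the treewidth.

Treewidth 4.
One such decomposition:
Bags: B1 = {0, 1, 3, 4, 6}  B2 = {0, 1, 3, 6, 7}  B3 = {0, 1, 3, 6, 8}  B4 = {0, 1, 3, 5, 6}  B5 = {0, 1, 2, 3, 6}
Tree: B1–B2, B2–B3, B3–B4, B4–B5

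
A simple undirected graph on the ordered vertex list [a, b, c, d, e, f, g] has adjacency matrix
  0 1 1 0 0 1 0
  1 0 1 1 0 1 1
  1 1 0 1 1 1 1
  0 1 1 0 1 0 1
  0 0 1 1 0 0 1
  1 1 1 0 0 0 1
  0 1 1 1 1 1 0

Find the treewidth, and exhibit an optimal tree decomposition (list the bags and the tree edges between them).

Each bag holds 4 vertices, so the decomposition has width 3, which upper-bounds the treewidth. Conversely, {c, d, e, g} is a clique of size 4, and the vertices of any clique must share a bag in every tree decomposition; so some bag has ≥ 4 vertices and tw(G) ≥ 3. The upper and lower bounds meet at 3, so that is the treewidth.

Treewidth 3.
One optimal decomposition is:
Bags: B1 = {a, b, c, f}  B2 = {b, c, f, g}  B3 = {b, c, d, g}  B4 = {c, d, e, g}
Tree: B1–B2, B2–B3, B3–B4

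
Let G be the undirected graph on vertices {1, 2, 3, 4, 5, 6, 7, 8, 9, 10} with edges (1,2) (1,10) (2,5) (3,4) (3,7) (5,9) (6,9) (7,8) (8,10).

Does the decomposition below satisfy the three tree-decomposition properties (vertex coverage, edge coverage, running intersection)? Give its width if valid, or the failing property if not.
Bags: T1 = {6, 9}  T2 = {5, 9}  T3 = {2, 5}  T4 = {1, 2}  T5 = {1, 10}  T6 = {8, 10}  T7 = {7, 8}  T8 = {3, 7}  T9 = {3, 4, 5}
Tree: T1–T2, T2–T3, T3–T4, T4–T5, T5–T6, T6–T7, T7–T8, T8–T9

No — bags containing vertex 5 are not connected in the tree.

A tree decomposition must satisfy three properties: every vertex lies in some bag; for every edge, both endpoints lie together in some bag; and for every vertex, the bags containing it form a connected subtree. Here bags containing vertex 5 are not connected in the tree, so the decomposition is invalid.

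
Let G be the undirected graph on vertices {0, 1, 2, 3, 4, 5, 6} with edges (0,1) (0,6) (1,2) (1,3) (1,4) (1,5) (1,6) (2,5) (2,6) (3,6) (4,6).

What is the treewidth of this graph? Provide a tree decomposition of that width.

Treewidth 2.
One optimal decomposition is:
Bags: B1 = {1, 2, 5}  B2 = {1, 2, 6}  B3 = {1, 3, 6}  B4 = {0, 1, 6}  B5 = {1, 4, 6}
Tree: B1–B2, B2–B3, B3–B4, B2–B5

Every bag has size at most 3, so the width is 3 − 1 = 2 and tw(G) ≤ 2. For the lower bound, the 3 vertices {1, 2, 5} are pairwise adjacent, and any tree decomposition puts a clique entirely inside one bag — forcing width ≥ 2. Therefore the treewidth is 2.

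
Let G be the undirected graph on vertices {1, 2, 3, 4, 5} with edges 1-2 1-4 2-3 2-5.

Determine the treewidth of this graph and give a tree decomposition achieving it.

The largest bag has 2 vertices, giving width 1; this decomposition certifies tw(G) ≤ 1. G has an edge, so its treewidth is at least 1. Hence tw(G) = 1 exactly.

Treewidth 1.
One optimal decomposition is:
Bags: B1 = {1, 4}  B2 = {1, 2}  B3 = {2, 5}  B4 = {2, 3}
Tree: B1–B2, B2–B3, B2–B4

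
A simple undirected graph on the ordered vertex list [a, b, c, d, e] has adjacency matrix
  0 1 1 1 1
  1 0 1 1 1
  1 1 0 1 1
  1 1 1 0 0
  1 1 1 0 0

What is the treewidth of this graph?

A width-3 tree decomposition is:
Bags: B1 = {a, b, c, e}  B2 = {a, b, c, d}
Tree: B1–B2
Each bag holds 4 vertices, so the decomposition has width 3, which upper-bounds the treewidth. Conversely, {a, b, c, d} is a clique of size 4, and the vertices of any clique must share a bag in every tree decomposition; so some bag has ≥ 4 vertices and tw(G) ≥ 3. Therefore the treewidth is 3.

3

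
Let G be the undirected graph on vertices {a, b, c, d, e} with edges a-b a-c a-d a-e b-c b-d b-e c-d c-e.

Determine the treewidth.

A width-3 tree decomposition is:
Bags: B1 = {a, b, c, e}  B2 = {a, b, c, d}
Tree: B1–B2
Every bag has size at most 4, so the width is 4 − 1 = 3 and tw(G) ≤ 3. For the lower bound, the 4 vertices {a, b, c, d} are pairwise adjacent, and any tree decomposition puts a clique entirely inside one bag — forcing width ≥ 3. Combining the bounds, tw(G) = 3.

3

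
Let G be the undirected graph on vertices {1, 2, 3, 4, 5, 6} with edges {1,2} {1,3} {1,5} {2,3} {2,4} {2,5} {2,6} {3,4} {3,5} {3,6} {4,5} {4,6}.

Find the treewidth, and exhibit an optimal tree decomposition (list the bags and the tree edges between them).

The largest bag has 4 vertices, giving width 3; this decomposition certifies tw(G) ≤ 3. For the lower bound, the 4 vertices {1, 2, 3, 5} are pairwise adjacent, and any tree decomposition puts a clique entirely inside one bag — forcing width ≥ 3. Hence tw(G) = 3 exactly.

Treewidth 3.
Bags: B1 = {2, 3, 4, 6}  B2 = {2, 3, 4, 5}  B3 = {1, 2, 3, 5}
Tree: B1–B2, B2–B3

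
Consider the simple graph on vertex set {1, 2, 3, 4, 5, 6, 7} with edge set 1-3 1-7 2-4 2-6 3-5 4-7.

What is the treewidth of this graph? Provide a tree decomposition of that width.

Each bag holds 2 vertices, so the decomposition has width 1, which upper-bounds the treewidth. Any graph with an edge has treewidth ≥ 1, and G has the edge 5–3. Combining the bounds, tw(G) = 1.

Treewidth 1.
One optimal decomposition is:
Bags: B1 = {3, 5}  B2 = {1, 3}  B3 = {1, 7}  B4 = {4, 7}  B5 = {2, 4}  B6 = {2, 6}
Tree: B1–B2, B2–B3, B3–B4, B4–B5, B5–B6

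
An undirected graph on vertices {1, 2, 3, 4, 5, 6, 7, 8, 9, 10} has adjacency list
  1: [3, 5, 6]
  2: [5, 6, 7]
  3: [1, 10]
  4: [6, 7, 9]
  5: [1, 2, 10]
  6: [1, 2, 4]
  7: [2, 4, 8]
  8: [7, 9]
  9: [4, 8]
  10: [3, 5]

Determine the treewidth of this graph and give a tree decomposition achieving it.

Treewidth 2.
One such decomposition:
Bags: B1 = {1, 3, 10}  B2 = {1, 5, 10}  B3 = {1, 5, 6}  B4 = {2, 5, 6}  B5 = {2, 4, 6}  B6 = {2, 4, 7}  B7 = {4, 7, 9}  B8 = {7, 8, 9}
Tree: B1–B2, B2–B3, B3–B4, B4–B5, B5–B6, B6–B7, B7–B8

Every bag has size at most 3, so the width is 3 − 1 = 2 and tw(G) ≤ 2. Since 3–10–5–1–3 is a cycle in G, G is not acyclic. Forests are exactly the graphs of treewidth ≤ 1, so tw(G) ≥ 2. Therefore the treewidth is 2.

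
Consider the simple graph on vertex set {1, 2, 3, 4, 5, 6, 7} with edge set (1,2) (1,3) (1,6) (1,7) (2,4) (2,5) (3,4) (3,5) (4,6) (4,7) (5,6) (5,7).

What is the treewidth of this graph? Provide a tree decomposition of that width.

Treewidth 3.
One such decomposition:
Bags: B1 = {1, 4, 5, 6}  B2 = {1, 3, 4, 5}  B3 = {1, 2, 4, 5}  B4 = {1, 4, 5, 7}
Tree: B1–B2, B2–B3, B3–B4

Each bag holds 4 vertices, so the decomposition has width 3, which upper-bounds the treewidth. For the lower bound: the 4 vertex sets {4,6}, {3,5}, {1}, {2} are disjoint, each induces a connected subgraph, and every pair is joined by at least one edge of G. Contracting each set to a single vertex therefore yields K_{4} as a minor, and since treewidth is minor-monotone, tw(G) ≥ tw(K_{4}) = 3. Therefore the treewidth is 3.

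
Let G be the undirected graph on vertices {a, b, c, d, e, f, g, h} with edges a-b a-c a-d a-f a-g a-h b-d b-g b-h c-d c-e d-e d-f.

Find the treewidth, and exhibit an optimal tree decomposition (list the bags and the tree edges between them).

Treewidth 2.
One optimal decomposition is:
Bags: B1 = {a, b, h}  B2 = {a, b, g}  B3 = {a, b, d}  B4 = {a, c, d}  B5 = {c, d, e}  B6 = {a, d, f}
Tree: B1–B2, B2–B3, B3–B4, B4–B5, B4–B6

Each bag holds 3 vertices, so the decomposition has width 2, which upper-bounds the treewidth. On the other hand G contains the 3-clique {c, d, e}. A clique must lie in a single bag of any decomposition, so no decomposition can have width below 2. Therefore the treewidth is 2.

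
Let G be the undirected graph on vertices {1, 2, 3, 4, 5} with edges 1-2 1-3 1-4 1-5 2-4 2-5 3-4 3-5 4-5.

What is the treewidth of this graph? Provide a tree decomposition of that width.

Treewidth 3.
Bags: B1 = {1, 3, 4, 5}  B2 = {1, 2, 4, 5}
Tree: B1–B2

The largest bag has 4 vertices, giving width 3; this decomposition certifies tw(G) ≤ 3. On the other hand G contains the 4-clique {1, 2, 4, 5}. A clique must lie in a single bag of any decomposition, so no decomposition can have width below 3. Therefore the treewidth is 3.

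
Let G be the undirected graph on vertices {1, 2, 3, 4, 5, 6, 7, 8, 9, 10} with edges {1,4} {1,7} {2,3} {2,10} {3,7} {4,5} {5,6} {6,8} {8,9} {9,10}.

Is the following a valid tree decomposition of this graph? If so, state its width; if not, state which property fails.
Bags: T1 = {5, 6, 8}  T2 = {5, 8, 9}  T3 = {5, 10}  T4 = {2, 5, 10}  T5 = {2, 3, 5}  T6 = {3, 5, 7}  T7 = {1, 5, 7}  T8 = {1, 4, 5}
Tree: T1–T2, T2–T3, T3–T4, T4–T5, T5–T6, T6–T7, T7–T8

No — edge (9,10) lies in no bag.

A tree decomposition must satisfy three properties: every vertex lies in some bag; for every edge, both endpoints lie together in some bag; and for every vertex, the bags containing it form a connected subtree. Here edge (9,10) lies in no bag, so the decomposition is invalid.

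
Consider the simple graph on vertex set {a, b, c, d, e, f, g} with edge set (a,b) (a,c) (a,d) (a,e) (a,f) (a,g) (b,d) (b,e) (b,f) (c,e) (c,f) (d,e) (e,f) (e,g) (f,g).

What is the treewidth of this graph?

3

A width-3 tree decomposition is:
Bags: B1 = {a, b, e, f}  B2 = {a, c, e, f}  B3 = {a, b, d, e}  B4 = {a, e, f, g}
Tree: B1–B2, B1–B3, B2–B4
The largest bag has 4 vertices, giving width 3; this decomposition certifies tw(G) ≤ 3. On the other hand G contains the 4-clique {a, b, d, e}. A clique must lie in a single bag of any decomposition, so no decomposition can have width below 3. Combining the bounds, tw(G) = 3.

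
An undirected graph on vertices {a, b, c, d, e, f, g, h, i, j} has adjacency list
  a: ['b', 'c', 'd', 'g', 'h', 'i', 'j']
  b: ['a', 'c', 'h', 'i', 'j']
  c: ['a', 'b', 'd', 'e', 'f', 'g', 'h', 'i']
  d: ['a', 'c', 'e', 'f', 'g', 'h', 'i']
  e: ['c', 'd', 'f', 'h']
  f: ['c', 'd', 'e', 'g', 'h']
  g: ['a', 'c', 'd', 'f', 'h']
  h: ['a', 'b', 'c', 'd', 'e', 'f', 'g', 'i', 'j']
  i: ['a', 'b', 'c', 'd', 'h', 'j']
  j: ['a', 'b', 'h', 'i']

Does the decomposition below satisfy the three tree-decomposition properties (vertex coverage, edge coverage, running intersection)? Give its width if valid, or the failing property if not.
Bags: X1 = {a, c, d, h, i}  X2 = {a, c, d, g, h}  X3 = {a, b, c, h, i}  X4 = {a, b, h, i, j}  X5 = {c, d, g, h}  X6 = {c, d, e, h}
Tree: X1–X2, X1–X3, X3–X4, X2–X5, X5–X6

No — vertex f appears in no bag.

A tree decomposition must satisfy three properties: every vertex lies in some bag; for every edge, both endpoints lie together in some bag; and for every vertex, the bags containing it form a connected subtree. Here vertex f appears in no bag, so the decomposition is invalid.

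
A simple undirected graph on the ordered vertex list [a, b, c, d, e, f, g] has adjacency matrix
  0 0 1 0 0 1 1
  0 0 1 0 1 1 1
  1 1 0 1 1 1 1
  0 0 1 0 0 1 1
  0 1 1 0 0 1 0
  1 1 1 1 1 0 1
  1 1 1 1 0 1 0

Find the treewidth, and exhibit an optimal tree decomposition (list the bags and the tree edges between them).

Each bag holds 4 vertices, so the decomposition has width 3, which upper-bounds the treewidth. Conversely, {c, d, f, g} is a clique of size 4, and the vertices of any clique must share a bag in every tree decomposition; so some bag has ≥ 4 vertices and tw(G) ≥ 3. Hence tw(G) = 3 exactly.

Treewidth 3.
Bags: B1 = {b, c, f, g}  B2 = {c, d, f, g}  B3 = {a, c, f, g}  B4 = {b, c, e, f}
Tree: B1–B2, B1–B3, B1–B4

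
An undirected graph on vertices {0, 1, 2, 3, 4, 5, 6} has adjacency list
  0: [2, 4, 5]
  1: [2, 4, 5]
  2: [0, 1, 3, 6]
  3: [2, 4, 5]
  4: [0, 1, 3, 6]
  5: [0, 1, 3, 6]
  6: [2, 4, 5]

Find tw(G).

3

A width-3 tree decomposition is:
Bags: B1 = {0, 2, 4, 5}  B2 = {1, 2, 4, 5}  B3 = {2, 3, 4, 5}  B4 = {2, 4, 5, 6}
Tree: B1–B2, B2–B3, B3–B4
Every bag has size at most 4, so the width is 4 − 1 = 3 and tw(G) ≤ 3. For the lower bound: the 4 vertex sets {0,2}, {1,5}, {4}, {3} are disjoint, each induces a connected subgraph, and every pair is joined by at least one edge of G. Contracting each set to a single vertex therefore yields K_{4} as a minor, and since treewidth is minor-monotone, tw(G) ≥ tw(K_{4}) = 3. Hence tw(G) = 3 exactly.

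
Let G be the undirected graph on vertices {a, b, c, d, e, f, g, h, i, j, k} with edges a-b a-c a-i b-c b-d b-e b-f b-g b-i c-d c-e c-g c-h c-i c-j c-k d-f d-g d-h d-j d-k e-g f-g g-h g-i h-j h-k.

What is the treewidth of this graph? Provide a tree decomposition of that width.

Treewidth 3.
One such decomposition:
Bags: B1 = {b, c, d, g}  B2 = {b, c, g, i}  B3 = {b, d, f, g}  B4 = {c, d, g, h}  B5 = {c, d, h, j}  B6 = {c, d, h, k}  B7 = {b, c, e, g}  B8 = {a, b, c, i}
Tree: B1–B2, B1–B3, B1–B4, B4–B5, B5–B6, B2–B7, B2–B8

The largest bag has 4 vertices, giving width 3; this decomposition certifies tw(G) ≤ 3. For the lower bound, the 4 vertices {c, d, g, h} are pairwise adjacent, and any tree decomposition puts a clique entirely inside one bag — forcing width ≥ 3. The upper and lower bounds meet at 3, so that is the treewidth.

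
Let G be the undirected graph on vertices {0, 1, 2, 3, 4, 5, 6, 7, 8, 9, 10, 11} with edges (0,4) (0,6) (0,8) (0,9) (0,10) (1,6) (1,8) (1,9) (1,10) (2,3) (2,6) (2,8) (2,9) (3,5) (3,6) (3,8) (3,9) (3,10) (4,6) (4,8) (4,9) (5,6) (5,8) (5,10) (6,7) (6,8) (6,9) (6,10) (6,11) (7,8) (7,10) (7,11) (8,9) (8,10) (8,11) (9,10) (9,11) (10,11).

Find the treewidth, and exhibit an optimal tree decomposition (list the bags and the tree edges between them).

Treewidth 4.
One such decomposition:
Bags: B1 = {3, 6, 8, 9, 10}  B2 = {0, 6, 8, 9, 10}  B3 = {6, 8, 9, 10, 11}  B4 = {3, 5, 6, 8, 10}  B5 = {2, 3, 6, 8, 9}  B6 = {6, 7, 8, 10, 11}  B7 = {0, 4, 6, 8, 9}  B8 = {1, 6, 8, 9, 10}
Tree: B1–B2, B2–B3, B1–B4, B1–B5, B3–B6, B2–B7, B3–B8

Each bag holds 5 vertices, so the decomposition has width 4, which upper-bounds the treewidth. On the other hand G contains the 5-clique {2, 3, 6, 8, 9}. A clique must lie in a single bag of any decomposition, so no decomposition can have width below 4. Combining the bounds, tw(G) = 4.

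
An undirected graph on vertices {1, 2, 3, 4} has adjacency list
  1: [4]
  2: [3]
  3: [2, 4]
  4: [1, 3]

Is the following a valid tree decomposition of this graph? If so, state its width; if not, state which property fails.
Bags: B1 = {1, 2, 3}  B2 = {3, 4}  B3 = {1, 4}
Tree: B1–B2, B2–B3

No — bags containing vertex 1 are not connected in the tree.

A tree decomposition must satisfy three properties: every vertex lies in some bag; for every edge, both endpoints lie together in some bag; and for every vertex, the bags containing it form a connected subtree. Here bags containing vertex 1 are not connected in the tree, so the decomposition is invalid.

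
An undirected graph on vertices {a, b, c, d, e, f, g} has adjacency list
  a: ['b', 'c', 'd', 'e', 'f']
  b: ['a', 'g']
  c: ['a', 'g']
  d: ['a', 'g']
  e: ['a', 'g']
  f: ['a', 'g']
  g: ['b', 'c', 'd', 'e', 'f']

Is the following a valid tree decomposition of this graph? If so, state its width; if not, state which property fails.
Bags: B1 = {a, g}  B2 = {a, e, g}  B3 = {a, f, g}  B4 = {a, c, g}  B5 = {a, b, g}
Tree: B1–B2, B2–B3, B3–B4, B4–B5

A tree decomposition must satisfy three properties: every vertex lies in some bag; for every edge, both endpoints lie together in some bag; and for every vertex, the bags containing it form a connected subtree. Here vertex d appears in no bag, so the decomposition is invalid.

No — vertex d appears in no bag.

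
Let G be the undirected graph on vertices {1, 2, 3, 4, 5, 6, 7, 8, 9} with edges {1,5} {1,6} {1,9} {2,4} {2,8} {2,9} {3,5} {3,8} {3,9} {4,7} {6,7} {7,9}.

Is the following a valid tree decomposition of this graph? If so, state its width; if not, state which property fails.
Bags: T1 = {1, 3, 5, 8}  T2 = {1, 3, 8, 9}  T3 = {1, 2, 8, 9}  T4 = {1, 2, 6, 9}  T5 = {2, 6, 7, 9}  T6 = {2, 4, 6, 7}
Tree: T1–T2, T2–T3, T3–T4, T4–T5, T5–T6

Vertex coverage: the bags together contain {1, 2, 3, 4, 5, 6, 7, 8, 9}, the full vertex set. Edge coverage: each edge of G has both endpoints in at least one bag. Running intersection: for every vertex, the bags containing it form a connected subtree. All three properties hold, so this is a valid tree decomposition of width max|bag| − 1 = 3, and hence tw(G) ≤ 3.

Yes; width 3.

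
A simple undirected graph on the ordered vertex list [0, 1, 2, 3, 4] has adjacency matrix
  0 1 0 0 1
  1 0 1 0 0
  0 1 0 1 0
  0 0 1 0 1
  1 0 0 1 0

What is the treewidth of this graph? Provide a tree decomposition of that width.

The largest bag has 3 vertices, giving width 2; this decomposition certifies tw(G) ≤ 2. For the lower bound, G contains the cycle 2–3–4–0–1–2, so G is not a forest; only forests have treewidth ≤ 1, hence tw(G) ≥ 2. The upper and lower bounds meet at 2, so that is the treewidth.

Treewidth 2.
One such decomposition:
Bags: B1 = {2, 3, 4}  B2 = {0, 2, 4}  B3 = {0, 1, 2}
Tree: B1–B2, B2–B3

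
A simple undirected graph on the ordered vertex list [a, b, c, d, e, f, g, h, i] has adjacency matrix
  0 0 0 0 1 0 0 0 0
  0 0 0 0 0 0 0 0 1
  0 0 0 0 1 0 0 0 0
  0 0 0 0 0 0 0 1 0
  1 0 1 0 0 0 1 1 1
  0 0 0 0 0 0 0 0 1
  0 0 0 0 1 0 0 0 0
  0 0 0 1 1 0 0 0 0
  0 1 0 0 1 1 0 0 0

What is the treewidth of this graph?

1

A width-1 tree decomposition is:
Bags: B1 = {e, i}  B2 = {e, h}  B3 = {c, e}  B4 = {b, i}  B5 = {f, i}  B6 = {d, h}  B7 = {e, g}  B8 = {a, e}
Tree: B1–B2, B2–B3, B1–B4, B1–B5, B2–B6, B1–B7, B2–B8
Each bag holds 2 vertices, so the decomposition has width 1, which upper-bounds the treewidth. Since G has at least one edge (e.g. e–i), it is not an edgeless graph, so tw(G) ≥ 1. The upper and lower bounds meet at 1, so that is the treewidth.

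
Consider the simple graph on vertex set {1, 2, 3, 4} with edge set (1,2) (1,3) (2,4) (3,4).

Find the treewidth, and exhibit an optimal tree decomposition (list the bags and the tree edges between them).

Treewidth 2.
Bags: B1 = {1, 2, 4}  B2 = {1, 3, 4}
Tree: B1–B2

The largest bag has 3 vertices, giving width 2; this decomposition certifies tw(G) ≤ 2. Since 1–2–4–3–1 is a cycle in G, G is not acyclic. Forests are exactly the graphs of treewidth ≤ 1, so tw(G) ≥ 2. Hence tw(G) = 2 exactly.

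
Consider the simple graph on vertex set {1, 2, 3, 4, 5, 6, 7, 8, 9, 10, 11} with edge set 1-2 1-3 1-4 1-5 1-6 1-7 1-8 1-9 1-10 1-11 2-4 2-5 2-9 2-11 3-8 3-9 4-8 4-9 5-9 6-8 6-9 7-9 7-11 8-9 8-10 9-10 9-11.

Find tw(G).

3

A width-3 tree decomposition is:
Bags: B1 = {1, 4, 8, 9}  B2 = {1, 2, 4, 9}  B3 = {1, 2, 9, 11}  B4 = {1, 2, 5, 9}  B5 = {1, 7, 9, 11}  B6 = {1, 3, 8, 9}  B7 = {1, 8, 9, 10}  B8 = {1, 6, 8, 9}
Tree: B1–B2, B2–B3, B2–B4, B3–B5, B1–B6, B6–B7, B6–B8
Every bag has size at most 4, so the width is 4 − 1 = 3 and tw(G) ≤ 3. For the lower bound, the 4 vertices {1, 2, 9, 11} are pairwise adjacent, and any tree decomposition puts a clique entirely inside one bag — forcing width ≥ 3. Therefore the treewidth is 3.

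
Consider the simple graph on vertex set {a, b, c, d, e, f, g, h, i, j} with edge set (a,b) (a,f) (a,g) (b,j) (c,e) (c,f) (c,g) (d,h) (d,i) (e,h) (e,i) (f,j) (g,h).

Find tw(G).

A width-2 tree decomposition is:
Bags: B1 = {d, h, i}  B2 = {e, h, i}  B3 = {e, g, h}  B4 = {c, e, g}  B5 = {a, c, g}  B6 = {a, c, f}  B7 = {a, b, f}  B8 = {b, f, j}
Tree: B1–B2, B2–B3, B3–B4, B4–B5, B5–B6, B6–B7, B7–B8
The largest bag has 3 vertices, giving width 2; this decomposition certifies tw(G) ≤ 2. For the lower bound, G contains the cycle d–i–e–h–d, so G is not a forest; only forests have treewidth ≤ 1, hence tw(G) ≥ 2. Hence tw(G) = 2 exactly.

2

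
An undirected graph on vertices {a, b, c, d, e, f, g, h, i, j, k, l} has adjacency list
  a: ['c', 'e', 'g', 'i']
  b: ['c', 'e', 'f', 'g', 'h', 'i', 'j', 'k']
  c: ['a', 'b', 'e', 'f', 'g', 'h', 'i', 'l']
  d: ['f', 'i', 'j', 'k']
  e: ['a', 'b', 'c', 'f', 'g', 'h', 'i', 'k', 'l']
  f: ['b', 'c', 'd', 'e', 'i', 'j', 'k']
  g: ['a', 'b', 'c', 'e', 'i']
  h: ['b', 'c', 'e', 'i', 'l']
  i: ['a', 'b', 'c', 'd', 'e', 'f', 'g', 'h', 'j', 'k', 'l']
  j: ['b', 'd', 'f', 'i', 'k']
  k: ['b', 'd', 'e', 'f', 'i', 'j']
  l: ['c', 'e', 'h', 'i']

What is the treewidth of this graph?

A width-4 tree decomposition is:
Bags: B1 = {b, c, e, g, i}  B2 = {b, c, e, f, i}  B3 = {b, e, f, i, k}  B4 = {b, c, e, h, i}  B5 = {b, f, i, j, k}  B6 = {d, f, i, j, k}  B7 = {c, e, h, i, l}  B8 = {a, c, e, g, i}
Tree: B1–B2, B2–B3, B1–B4, B3–B5, B5–B6, B4–B7, B1–B8
Each bag holds 5 vertices, so the decomposition has width 4, which upper-bounds the treewidth. On the other hand G contains the 5-clique {d, f, i, j, k}. A clique must lie in a single bag of any decomposition, so no decomposition can have width below 4. Combining the bounds, tw(G) = 4.

4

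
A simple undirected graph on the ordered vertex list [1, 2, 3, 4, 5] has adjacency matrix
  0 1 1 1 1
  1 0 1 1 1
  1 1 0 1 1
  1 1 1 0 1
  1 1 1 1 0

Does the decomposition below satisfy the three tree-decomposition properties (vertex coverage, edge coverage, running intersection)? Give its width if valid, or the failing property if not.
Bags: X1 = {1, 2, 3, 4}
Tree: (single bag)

No — vertex 5 appears in no bag.

A tree decomposition must satisfy three properties: every vertex lies in some bag; for every edge, both endpoints lie together in some bag; and for every vertex, the bags containing it form a connected subtree. Here vertex 5 appears in no bag, so the decomposition is invalid.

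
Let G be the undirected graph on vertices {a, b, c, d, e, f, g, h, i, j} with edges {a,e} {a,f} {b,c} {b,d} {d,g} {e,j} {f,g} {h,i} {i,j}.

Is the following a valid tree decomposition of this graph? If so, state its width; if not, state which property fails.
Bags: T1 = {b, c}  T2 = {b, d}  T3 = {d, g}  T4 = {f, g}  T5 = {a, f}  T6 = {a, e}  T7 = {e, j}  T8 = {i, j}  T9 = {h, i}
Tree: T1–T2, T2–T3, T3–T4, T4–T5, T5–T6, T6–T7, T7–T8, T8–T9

Yes; width 1.

Vertex coverage: the bags together contain {a, b, c, d, e, f, g, h, i, j}, the full vertex set. Edge coverage: each edge of G has both endpoints in at least one bag. Running intersection: for every vertex, the bags containing it form a connected subtree. All three properties hold, so this is a valid tree decomposition of width max|bag| − 1 = 1, and hence tw(G) ≤ 1.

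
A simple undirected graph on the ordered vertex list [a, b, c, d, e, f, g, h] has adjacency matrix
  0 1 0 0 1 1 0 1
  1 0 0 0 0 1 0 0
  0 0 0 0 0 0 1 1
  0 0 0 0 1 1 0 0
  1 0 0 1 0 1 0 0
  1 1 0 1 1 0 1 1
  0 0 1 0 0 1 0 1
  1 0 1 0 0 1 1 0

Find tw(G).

A width-2 tree decomposition is:
Bags: B1 = {a, e, f}  B2 = {a, f, h}  B3 = {f, g, h}  B4 = {c, g, h}  B5 = {a, b, f}  B6 = {d, e, f}
Tree: B1–B2, B2–B3, B3–B4, B2–B5, B1–B6
Every bag has size at most 3, so the width is 3 − 1 = 2 and tw(G) ≤ 2. On the other hand G contains the 3-clique {c, g, h}. A clique must lie in a single bag of any decomposition, so no decomposition can have width below 2. Therefore the treewidth is 2.

2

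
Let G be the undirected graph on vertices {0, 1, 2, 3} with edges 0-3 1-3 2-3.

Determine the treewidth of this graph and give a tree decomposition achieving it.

Each bag holds 2 vertices, so the decomposition has width 1, which upper-bounds the treewidth. Since G has at least one edge (e.g. 3–1), it is not an edgeless graph, so tw(G) ≥ 1. Hence tw(G) = 1 exactly.

Treewidth 1.
Bags: B1 = {1, 3}  B2 = {0, 3}  B3 = {2, 3}
Tree: B1–B2, B1–B3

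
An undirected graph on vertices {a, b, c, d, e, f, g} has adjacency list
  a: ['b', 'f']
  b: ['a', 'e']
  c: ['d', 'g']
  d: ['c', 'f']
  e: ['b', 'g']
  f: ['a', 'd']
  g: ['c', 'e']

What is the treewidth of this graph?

A width-2 tree decomposition is:
Bags: B1 = {a, d, f}  B2 = {a, b, d}  B3 = {b, d, e}  B4 = {d, e, g}  B5 = {c, d, g}
Tree: B1–B2, B2–B3, B3–B4, B4–B5
Every bag has size at most 3, so the width is 3 − 1 = 2 and tw(G) ≤ 2. The edges d–f–a–b–e–g–c–d form a cycle, so G is not a tree and its treewidth is at least 2. Combining the bounds, tw(G) = 2.

2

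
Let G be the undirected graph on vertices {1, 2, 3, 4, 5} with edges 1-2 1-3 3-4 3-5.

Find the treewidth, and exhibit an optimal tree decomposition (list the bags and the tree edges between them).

Treewidth 1.
One optimal decomposition is:
Bags: B1 = {3, 5}  B2 = {1, 3}  B3 = {3, 4}  B4 = {1, 2}
Tree: B1–B2, B1–B3, B2–B4

The largest bag has 2 vertices, giving width 1; this decomposition certifies tw(G) ≤ 1. Any graph with an edge has treewidth ≥ 1, and G has the edge 5–3. Therefore the treewidth is 1.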